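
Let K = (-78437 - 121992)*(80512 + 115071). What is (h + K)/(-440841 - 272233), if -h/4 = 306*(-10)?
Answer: 39200492867/713074 ≈ 54974.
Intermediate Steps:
h = 12240 (h = -1224*(-10) = -4*(-3060) = 12240)
K = -39200505107 (K = -200429*195583 = -39200505107)
(h + K)/(-440841 - 272233) = (12240 - 39200505107)/(-440841 - 272233) = -39200492867/(-713074) = -39200492867*(-1/713074) = 39200492867/713074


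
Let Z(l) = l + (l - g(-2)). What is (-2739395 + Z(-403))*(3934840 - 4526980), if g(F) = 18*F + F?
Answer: 1622560118820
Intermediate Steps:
g(F) = 19*F
Z(l) = 38 + 2*l (Z(l) = l + (l - 19*(-2)) = l + (l - 1*(-38)) = l + (l + 38) = l + (38 + l) = 38 + 2*l)
(-2739395 + Z(-403))*(3934840 - 4526980) = (-2739395 + (38 + 2*(-403)))*(3934840 - 4526980) = (-2739395 + (38 - 806))*(-592140) = (-2739395 - 768)*(-592140) = -2740163*(-592140) = 1622560118820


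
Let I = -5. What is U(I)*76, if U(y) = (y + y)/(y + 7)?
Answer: -380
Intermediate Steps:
U(y) = 2*y/(7 + y) (U(y) = (2*y)/(7 + y) = 2*y/(7 + y))
U(I)*76 = (2*(-5)/(7 - 5))*76 = (2*(-5)/2)*76 = (2*(-5)*(1/2))*76 = -5*76 = -380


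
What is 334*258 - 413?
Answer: 85759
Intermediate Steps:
334*258 - 413 = 86172 - 413 = 85759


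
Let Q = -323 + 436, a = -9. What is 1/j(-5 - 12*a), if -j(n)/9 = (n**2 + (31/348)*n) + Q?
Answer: -116/11203347 ≈ -1.0354e-5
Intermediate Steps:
Q = 113
j(n) = -1017 - 9*n**2 - 93*n/116 (j(n) = -9*((n**2 + (31/348)*n) + 113) = -9*((n**2 + (31*(1/348))*n) + 113) = -9*((n**2 + 31*n/348) + 113) = -9*(113 + n**2 + 31*n/348) = -1017 - 9*n**2 - 93*n/116)
1/j(-5 - 12*a) = 1/(-1017 - 9*(-5 - 12*(-9))**2 - 93*(-5 - 12*(-9))/116) = 1/(-1017 - 9*(-5 + 108)**2 - 93*(-5 + 108)/116) = 1/(-1017 - 9*103**2 - 93/116*103) = 1/(-1017 - 9*10609 - 9579/116) = 1/(-1017 - 95481 - 9579/116) = 1/(-11203347/116) = -116/11203347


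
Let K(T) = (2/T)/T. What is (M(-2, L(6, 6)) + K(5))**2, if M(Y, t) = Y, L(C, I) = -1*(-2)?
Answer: 2304/625 ≈ 3.6864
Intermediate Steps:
L(C, I) = 2
K(T) = 2/T**2
(M(-2, L(6, 6)) + K(5))**2 = (-2 + 2/5**2)**2 = (-2 + 2*(1/25))**2 = (-2 + 2/25)**2 = (-48/25)**2 = 2304/625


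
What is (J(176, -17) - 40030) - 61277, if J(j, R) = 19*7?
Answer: -101174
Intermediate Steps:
J(j, R) = 133
(J(176, -17) - 40030) - 61277 = (133 - 40030) - 61277 = -39897 - 61277 = -101174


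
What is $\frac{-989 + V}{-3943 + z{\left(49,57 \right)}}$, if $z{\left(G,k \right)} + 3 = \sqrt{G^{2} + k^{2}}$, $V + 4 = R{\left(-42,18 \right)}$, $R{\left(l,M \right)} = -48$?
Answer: $\frac{684631}{2594211} + \frac{1735 \sqrt{226}}{5188422} \approx 0.26893$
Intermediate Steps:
$V = -52$ ($V = -4 - 48 = -52$)
$z{\left(G,k \right)} = -3 + \sqrt{G^{2} + k^{2}}$
$\frac{-989 + V}{-3943 + z{\left(49,57 \right)}} = \frac{-989 - 52}{-3943 - \left(3 - \sqrt{49^{2} + 57^{2}}\right)} = - \frac{1041}{-3943 - \left(3 - \sqrt{2401 + 3249}\right)} = - \frac{1041}{-3943 - \left(3 - \sqrt{5650}\right)} = - \frac{1041}{-3943 - \left(3 - 5 \sqrt{226}\right)} = - \frac{1041}{-3946 + 5 \sqrt{226}}$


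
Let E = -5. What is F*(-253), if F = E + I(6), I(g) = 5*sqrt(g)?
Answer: 1265 - 1265*sqrt(6) ≈ -1833.6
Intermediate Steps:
F = -5 + 5*sqrt(6) ≈ 7.2475
F*(-253) = (-5 + 5*sqrt(6))*(-253) = 1265 - 1265*sqrt(6)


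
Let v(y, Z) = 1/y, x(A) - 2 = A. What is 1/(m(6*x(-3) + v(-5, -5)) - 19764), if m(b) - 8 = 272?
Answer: -1/19484 ≈ -5.1324e-5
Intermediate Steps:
x(A) = 2 + A
m(b) = 280 (m(b) = 8 + 272 = 280)
1/(m(6*x(-3) + v(-5, -5)) - 19764) = 1/(280 - 19764) = 1/(-19484) = -1/19484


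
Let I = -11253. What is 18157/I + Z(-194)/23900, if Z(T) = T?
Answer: -218067691/134473350 ≈ -1.6216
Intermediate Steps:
18157/I + Z(-194)/23900 = 18157/(-11253) - 194/23900 = 18157*(-1/11253) - 194*1/23900 = -18157/11253 - 97/11950 = -218067691/134473350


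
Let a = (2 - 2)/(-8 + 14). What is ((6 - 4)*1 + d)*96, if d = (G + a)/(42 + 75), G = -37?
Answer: 6304/39 ≈ 161.64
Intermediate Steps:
a = 0 (a = 0/6 = 0*(⅙) = 0)
d = -37/117 (d = (-37 + 0)/(42 + 75) = -37/117 ≈ -0.31624)
((6 - 4)*1 + d)*96 = ((6 - 4)*1 - 37/117)*96 = (2*1 - 37/117)*96 = (2 - 37/117)*96 = (197/117)*96 = 6304/39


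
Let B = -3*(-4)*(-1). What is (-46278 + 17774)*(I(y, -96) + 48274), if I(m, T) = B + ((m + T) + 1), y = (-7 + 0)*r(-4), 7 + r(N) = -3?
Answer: -1374947448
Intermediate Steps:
r(N) = -10 (r(N) = -7 - 3 = -10)
B = -12 (B = 12*(-1) = -12)
y = 70 (y = (-7 + 0)*(-10) = -7*(-10) = 70)
I(m, T) = -11 + T + m (I(m, T) = -12 + ((m + T) + 1) = -12 + ((T + m) + 1) = -12 + (1 + T + m) = -11 + T + m)
(-46278 + 17774)*(I(y, -96) + 48274) = (-46278 + 17774)*((-11 - 96 + 70) + 48274) = -28504*(-37 + 48274) = -28504*48237 = -1374947448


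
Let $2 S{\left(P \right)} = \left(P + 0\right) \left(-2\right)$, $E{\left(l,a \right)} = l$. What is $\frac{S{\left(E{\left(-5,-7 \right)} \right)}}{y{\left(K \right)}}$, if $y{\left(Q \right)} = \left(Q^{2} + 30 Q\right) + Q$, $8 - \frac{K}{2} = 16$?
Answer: $- \frac{1}{48} \approx -0.020833$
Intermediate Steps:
$K = -16$ ($K = 16 - 32 = -16$)
$y{\left(Q \right)} = Q^{2} + 31 Q$
$S{\left(P \right)} = - P$ ($S{\left(P \right)} = \frac{\left(P + 0\right) \left(-2\right)}{2} = \frac{P \left(-2\right)}{2} = \frac{\left(-2\right) P}{2} = - P$)
$\frac{S{\left(E{\left(-5,-7 \right)} \right)}}{y{\left(K \right)}} = \frac{\left(-1\right) \left(-5\right)}{\left(-16\right) \left(31 - 16\right)} = \frac{5}{\left(-16\right) 15} = \frac{5}{-240} = 5 \left(- \frac{1}{240}\right) = - \frac{1}{48}$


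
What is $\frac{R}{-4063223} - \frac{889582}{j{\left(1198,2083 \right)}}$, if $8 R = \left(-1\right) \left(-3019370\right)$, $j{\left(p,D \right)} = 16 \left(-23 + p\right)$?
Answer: $- \frac{1810832781143}{38194296200} \approx -47.411$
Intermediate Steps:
$j{\left(p,D \right)} = -368 + 16 p$
$R = \frac{1509685}{4}$ ($R = \frac{\left(-1\right) \left(-3019370\right)}{8} = \frac{1}{8} \cdot 3019370 = \frac{1509685}{4} \approx 3.7742 \cdot 10^{5}$)
$\frac{R}{-4063223} - \frac{889582}{j{\left(1198,2083 \right)}} = \frac{1509685}{4 \left(-4063223\right)} - \frac{889582}{-368 + 16 \cdot 1198} = \frac{1509685}{4} \left(- \frac{1}{4063223}\right) - \frac{889582}{-368 + 19168} = - \frac{1509685}{16252892} - \frac{889582}{18800} = - \frac{1509685}{16252892} - \frac{444791}{9400} = - \frac{1810832781143}{38194296200}$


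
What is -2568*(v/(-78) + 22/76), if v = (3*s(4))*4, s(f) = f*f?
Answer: 1377732/247 ≈ 5577.9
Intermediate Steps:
s(f) = f²
v = 192 (v = (3*4²)*4 = (3*16)*4 = 48*4 = 192)
-2568*(v/(-78) + 22/76) = -2568*(192/(-78) + 22/76) = -2568*(192*(-1/78) + 22*(1/76)) = -2568*(-32/13 + 11/38) = -2568*(-1073/494) = 1377732/247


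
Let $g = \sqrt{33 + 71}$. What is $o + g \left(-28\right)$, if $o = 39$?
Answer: $39 - 56 \sqrt{26} \approx -246.55$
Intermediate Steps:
$g = 2 \sqrt{26}$ ($g = \sqrt{104} = 2 \sqrt{26} \approx 10.198$)
$o + g \left(-28\right) = 39 + 2 \sqrt{26} \left(-28\right) = 39 - 56 \sqrt{26}$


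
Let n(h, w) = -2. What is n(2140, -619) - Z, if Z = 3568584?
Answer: -3568586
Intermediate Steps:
n(2140, -619) - Z = -2 - 1*3568584 = -2 - 3568584 = -3568586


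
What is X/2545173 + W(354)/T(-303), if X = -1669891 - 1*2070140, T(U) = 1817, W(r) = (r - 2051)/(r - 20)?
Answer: -252673521311/171623277766 ≈ -1.4723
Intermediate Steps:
W(r) = (-2051 + r)/(-20 + r)
X = -3740031 (X = -1669891 - 2070140 = -3740031)
X/2545173 + W(354)/T(-303) = -3740031/2545173 + ((-2051 + 354)/(-20 + 354))/1817 = -3740031*1/2545173 + (-1697/334)*(1/1817) = -415559/282797 + ((1/334)*(-1697))*(1/1817) = -415559/282797 - 1697/334*1/1817 = -415559/282797 - 1697/606878 = -252673521311/171623277766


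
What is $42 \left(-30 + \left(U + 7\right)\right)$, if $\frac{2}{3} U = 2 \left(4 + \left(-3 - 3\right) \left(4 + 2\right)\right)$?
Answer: $-4998$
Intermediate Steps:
$U = -96$ ($U = \frac{3 \cdot 2 \left(4 + \left(-3 - 3\right) \left(4 + 2\right)\right)}{2} = \frac{3 \cdot 2 \left(4 - 36\right)}{2} = \frac{3 \cdot 2 \left(-32\right)}{2} = \frac{3}{2} \left(-64\right) = -96$)
$42 \left(-30 + \left(U + 7\right)\right) = 42 \left(-30 + \left(-96 + 7\right)\right) = 42 \left(-30 - 89\right) = 42 \left(-119\right) = -4998$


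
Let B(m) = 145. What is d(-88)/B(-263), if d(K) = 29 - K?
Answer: 117/145 ≈ 0.80690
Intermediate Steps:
d(-88)/B(-263) = (29 - 1*(-88))/145 = (29 + 88)*(1/145) = 117*(1/145) = 117/145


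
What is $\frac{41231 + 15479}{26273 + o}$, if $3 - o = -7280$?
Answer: $\frac{28355}{16778} \approx 1.69$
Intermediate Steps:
$o = 7283$ ($o = 3 - -7280 = 3 + 7280 = 7283$)
$\frac{41231 + 15479}{26273 + o} = \frac{41231 + 15479}{26273 + 7283} = \frac{56710}{33556} = 56710 \cdot \frac{1}{33556} = \frac{28355}{16778}$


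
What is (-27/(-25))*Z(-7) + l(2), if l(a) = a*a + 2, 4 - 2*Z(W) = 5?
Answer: 273/50 ≈ 5.4600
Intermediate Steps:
Z(W) = -½ (Z(W) = 2 - ½*5 = 2 - 5/2 = -½)
l(a) = 2 + a² (l(a) = a² + 2 = 2 + a²)
(-27/(-25))*Z(-7) + l(2) = -27/(-25)*(-½) + (2 + 2²) = -27*(-1/25)*(-½) + (2 + 4) = (27/25)*(-½) + 6 = -27/50 + 6 = 273/50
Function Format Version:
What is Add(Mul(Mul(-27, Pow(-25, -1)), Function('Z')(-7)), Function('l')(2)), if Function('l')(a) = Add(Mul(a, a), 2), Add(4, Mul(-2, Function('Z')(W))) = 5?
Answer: Rational(273, 50) ≈ 5.4600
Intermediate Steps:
Function('Z')(W) = Rational(-1, 2) (Function('Z')(W) = Add(2, Mul(Rational(-1, 2), 5)) = Add(2, Rational(-5, 2)) = Rational(-1, 2))
Function('l')(a) = Add(2, Pow(a, 2)) (Function('l')(a) = Add(Pow(a, 2), 2) = Add(2, Pow(a, 2)))
Add(Mul(Mul(-27, Pow(-25, -1)), Function('Z')(-7)), Function('l')(2)) = Add(Mul(Mul(-27, Pow(-25, -1)), Rational(-1, 2)), Add(2, Pow(2, 2))) = Add(Mul(Mul(-27, Rational(-1, 25)), Rational(-1, 2)), Add(2, 4)) = Add(Mul(Rational(27, 25), Rational(-1, 2)), 6) = Add(Rational(-27, 50), 6) = Rational(273, 50)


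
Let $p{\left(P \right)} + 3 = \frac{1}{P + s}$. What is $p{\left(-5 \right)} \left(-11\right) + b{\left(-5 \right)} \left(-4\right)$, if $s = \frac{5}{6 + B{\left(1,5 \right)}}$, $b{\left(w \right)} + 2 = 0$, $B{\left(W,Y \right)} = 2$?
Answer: $\frac{1523}{35} \approx 43.514$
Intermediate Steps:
$b{\left(w \right)} = -2$ ($b{\left(w \right)} = -2 + 0 = -2$)
$s = \frac{5}{8}$ ($s = \frac{5}{6 + 2} = \frac{5}{8} \approx 0.625$)
$p{\left(P \right)} = -3 + \frac{1}{\frac{5}{8} + P}$ ($p{\left(P \right)} = -3 + \frac{1}{P + \frac{5}{8}} = -3 + \frac{1}{\frac{5}{8} + P}$)
$p{\left(-5 \right)} \left(-11\right) + b{\left(-5 \right)} \left(-4\right) = \frac{-7 - -120}{5 + 8 \left(-5\right)} \left(-11\right) - -8 = \frac{-7 + 120}{5 - 40} \left(-11\right) + 8 = \frac{1}{-35} \cdot 113 \left(-11\right) + 8 = \left(- \frac{1}{35}\right) 113 \left(-11\right) + 8 = \left(- \frac{113}{35}\right) \left(-11\right) + 8 = \frac{1243}{35} + 8 = \frac{1523}{35}$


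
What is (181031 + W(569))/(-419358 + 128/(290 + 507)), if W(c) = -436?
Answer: -143934215/334228198 ≈ -0.43065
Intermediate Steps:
(181031 + W(569))/(-419358 + 128/(290 + 507)) = (181031 - 436)/(-419358 + 128/(290 + 507)) = 180595/(-419358 + 128/797) = 180595/(-334228198/797) = 180595*(-797/334228198) = -143934215/334228198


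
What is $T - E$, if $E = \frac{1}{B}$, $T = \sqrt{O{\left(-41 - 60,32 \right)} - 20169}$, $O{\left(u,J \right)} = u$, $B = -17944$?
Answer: $\frac{1}{17944} + i \sqrt{20270} \approx 5.5729 \cdot 10^{-5} + 142.37 i$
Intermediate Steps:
$T = i \sqrt{20270}$ ($T = \sqrt{\left(-41 - 60\right) - 20169} = \sqrt{-101 - 20169} = \sqrt{-20270} = i \sqrt{20270} \approx 142.37 i$)
$E = - \frac{1}{17944}$ ($E = \frac{1}{-17944} = - \frac{1}{17944} \approx -5.5729 \cdot 10^{-5}$)
$T - E = i \sqrt{20270} - - \frac{1}{17944} = i \sqrt{20270} + \frac{1}{17944} = \frac{1}{17944} + i \sqrt{20270}$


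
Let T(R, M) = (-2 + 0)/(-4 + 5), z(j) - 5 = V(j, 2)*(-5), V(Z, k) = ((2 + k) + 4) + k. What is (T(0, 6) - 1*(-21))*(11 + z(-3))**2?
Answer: 21964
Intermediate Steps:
V(Z, k) = 6 + 2*k (V(Z, k) = (6 + k) + k = 6 + 2*k)
z(j) = -45 (z(j) = 5 + (6 + 2*2)*(-5) = 5 + (6 + 4)*(-5) = 5 + 10*(-5) = 5 - 50 = -45)
T(R, M) = -2 (T(R, M) = -2/1 = -2*1 = -2)
(T(0, 6) - 1*(-21))*(11 + z(-3))**2 = (-2 - 1*(-21))*(11 - 45)**2 = (-2 + 21)*(-34)**2 = 19*1156 = 21964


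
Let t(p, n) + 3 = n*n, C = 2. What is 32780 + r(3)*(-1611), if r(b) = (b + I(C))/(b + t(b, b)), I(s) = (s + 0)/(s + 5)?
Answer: 225343/7 ≈ 32192.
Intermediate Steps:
I(s) = s/(5 + s)
t(p, n) = -3 + n² (t(p, n) = -3 + n*n = -3 + n²)
r(b) = (2/7 + b)/(-3 + b + b²) (r(b) = (b + 2/(5 + 2))/(b + (-3 + b²)) = (b + 2/7)/(-3 + b + b²) = (2/7 + b)/(-3 + b + b²))
32780 + r(3)*(-1611) = 32780 + ((2/7 + 3)/(-3 + 3 + 3²))*(-1611) = 32780 + ((23/7)/(-3 + 3 + 9))*(-1611) = 32780 + ((23/7)/9)*(-1611) = 32780 + ((⅑)*(23/7))*(-1611) = 32780 + (23/63)*(-1611) = 32780 - 4117/7 = 225343/7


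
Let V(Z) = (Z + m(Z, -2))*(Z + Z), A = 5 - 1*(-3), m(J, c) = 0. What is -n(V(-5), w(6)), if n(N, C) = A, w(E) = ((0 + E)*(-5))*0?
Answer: -8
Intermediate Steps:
A = 8 (A = 5 + 3 = 8)
V(Z) = 2*Z² (V(Z) = (Z + 0)*(Z + Z) = Z*(2*Z) = 2*Z²)
w(E) = 0 (w(E) = (E*(-5))*0 = -5*E*0 = 0)
n(N, C) = 8
-n(V(-5), w(6)) = -1*8 = -8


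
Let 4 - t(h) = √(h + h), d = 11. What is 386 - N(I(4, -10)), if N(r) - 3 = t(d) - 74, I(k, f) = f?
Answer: 453 + √22 ≈ 457.69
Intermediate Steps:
t(h) = 4 - √2*√h (t(h) = 4 - √(h + h) = 4 - √(2*h) = 4 - √2*√h)
N(r) = -67 - √22 (N(r) = 3 + ((4 - √2*√11) - 74) = 3 + ((4 - √22) - 74) = 3 + (-70 - √22) = -67 - √22)
386 - N(I(4, -10)) = 386 - (-67 - √22) = 386 + (67 + √22) = 453 + √22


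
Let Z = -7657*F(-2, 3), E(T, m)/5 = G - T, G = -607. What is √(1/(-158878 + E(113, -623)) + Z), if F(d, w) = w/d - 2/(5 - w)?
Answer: 7*√2578289698227/81239 ≈ 138.36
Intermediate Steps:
E(T, m) = -3035 - 5*T (E(T, m) = 5*(-607 - T) = -3035 - 5*T)
F(d, w) = -2/(5 - w) + w/d
Z = 38285/2 (Z = -7657*(3² - 5*3 + 2*(-2))/((-2)*(-5 + 3)) = -(-7657)*(9 - 15 - 4)/(2*(-2)) = -(-7657)*(-1)*(-10)/(2*2) = -7657*(-5/2) = 38285/2 ≈ 19143.)
√(1/(-158878 + E(113, -623)) + Z) = √(1/(-158878 + (-3035 - 5*113)) + 38285/2) = √(1/(-158878 + (-3035 - 565)) + 38285/2) = √(1/(-158878 - 3600) + 38285/2) = √(1/(-162478) + 38285/2) = √(-1/162478 + 38285/2) = √(1555117557/81239) = 7*√2578289698227/81239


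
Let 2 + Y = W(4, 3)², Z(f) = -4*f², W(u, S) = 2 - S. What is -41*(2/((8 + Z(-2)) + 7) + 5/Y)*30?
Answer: 8610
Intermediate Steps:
Y = -1 (Y = -2 + (2 - 1*3)² = -2 + (2 - 3)² = -2 + (-1)² = -2 + 1 = -1)
-41*(2/((8 + Z(-2)) + 7) + 5/Y)*30 = -41*(2/((8 - 4*(-2)²) + 7) + 5/(-1))*30 = -41*(2/((8 - 4*4) + 7) + 5*(-1))*30 = -41*(2/((8 - 16) + 7) - 5)*30 = -41*(2/(-8 + 7) - 5)*30 = -41*(2/(-1) - 5)*30 = -41*(2*(-1) - 5)*30 = -41*(-2 - 5)*30 = -41*(-7)*30 = 287*30 = 8610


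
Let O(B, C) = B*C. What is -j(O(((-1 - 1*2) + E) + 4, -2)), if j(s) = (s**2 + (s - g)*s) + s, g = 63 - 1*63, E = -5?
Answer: -136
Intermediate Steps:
g = 0 (g = 63 - 63 = 0)
j(s) = s + 2*s**2 (j(s) = (s**2 + (s - 1*0)*s) + s = (s**2 + (s + 0)*s) + s = (s**2 + s*s) + s = (s**2 + s**2) + s = 2*s**2 + s = s + 2*s**2)
-j(O(((-1 - 1*2) + E) + 4, -2)) = -(((-1 - 1*2) - 5) + 4)*(-2)*(1 + 2*((((-1 - 1*2) - 5) + 4)*(-2))) = -(((-1 - 2) - 5) + 4)*(-2)*(1 + 2*((((-1 - 2) - 5) + 4)*(-2))) = -((-3 - 5) + 4)*(-2)*(1 + 2*(((-3 - 5) + 4)*(-2))) = -(-8 + 4)*(-2)*(1 + 2*((-8 + 4)*(-2))) = -(-4*(-2))*(1 + 2*(-4*(-2))) = -8*(1 + 2*8) = -8*(1 + 16) = -8*17 = -1*136 = -136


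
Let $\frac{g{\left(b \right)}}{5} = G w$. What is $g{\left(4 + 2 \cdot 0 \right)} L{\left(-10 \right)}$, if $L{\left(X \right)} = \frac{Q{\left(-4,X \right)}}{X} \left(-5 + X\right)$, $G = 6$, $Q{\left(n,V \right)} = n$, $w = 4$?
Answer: $-720$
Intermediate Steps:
$L{\left(X \right)} = - \frac{4 \left(-5 + X\right)}{X}$ ($L{\left(X \right)} = - \frac{4}{X} \left(-5 + X\right) = - \frac{4 \left(-5 + X\right)}{X}$)
$g{\left(b \right)} = 120$ ($g{\left(b \right)} = 5 \cdot 6 \cdot 4 = 5 \cdot 24 = 120$)
$g{\left(4 + 2 \cdot 0 \right)} L{\left(-10 \right)} = 120 \left(-4 + \frac{20}{-10}\right) = 120 \left(-4 + 20 \left(- \frac{1}{10}\right)\right) = 120 \left(-4 - 2\right) = 120 \left(-6\right) = -720$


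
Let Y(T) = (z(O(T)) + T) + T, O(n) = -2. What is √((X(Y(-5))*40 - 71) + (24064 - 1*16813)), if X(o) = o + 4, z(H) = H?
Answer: 14*√35 ≈ 82.825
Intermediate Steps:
Y(T) = -2 + 2*T (Y(T) = (-2 + T) + T = -2 + 2*T)
X(o) = 4 + o
√((X(Y(-5))*40 - 71) + (24064 - 1*16813)) = √(((4 + (-2 + 2*(-5)))*40 - 71) + (24064 - 1*16813)) = √(((4 + (-2 - 10))*40 - 71) + (24064 - 16813)) = √(((4 - 12)*40 - 71) + 7251) = √((-8*40 - 71) + 7251) = √((-320 - 71) + 7251) = √(-391 + 7251) = √6860 = 14*√35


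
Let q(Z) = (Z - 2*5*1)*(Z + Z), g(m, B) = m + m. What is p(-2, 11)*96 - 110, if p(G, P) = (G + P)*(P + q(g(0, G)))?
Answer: 9394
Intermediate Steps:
g(m, B) = 2*m
q(Z) = 2*Z*(-10 + Z) (q(Z) = (Z - 10*1)*(2*Z) = (Z - 10)*(2*Z) = (-10 + Z)*(2*Z) = 2*Z*(-10 + Z))
p(G, P) = P*(G + P) (p(G, P) = (G + P)*(P + 2*(2*0)*(-10 + 2*0)) = (G + P)*(P + 2*0*(-10 + 0)) = (G + P)*(P + 2*0*(-10)) = (G + P)*(P + 0) = (G + P)*P = P*(G + P))
p(-2, 11)*96 - 110 = (11*(-2 + 11))*96 - 110 = (11*9)*96 - 110 = 99*96 - 110 = 9504 - 110 = 9394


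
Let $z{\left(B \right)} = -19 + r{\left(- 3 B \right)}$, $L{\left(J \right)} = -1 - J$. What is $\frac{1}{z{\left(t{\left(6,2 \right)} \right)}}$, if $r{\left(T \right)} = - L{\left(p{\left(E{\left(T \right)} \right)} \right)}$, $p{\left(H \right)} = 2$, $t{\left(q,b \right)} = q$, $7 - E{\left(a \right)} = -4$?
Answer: $- \frac{1}{16} \approx -0.0625$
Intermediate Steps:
$E{\left(a \right)} = 11$ ($E{\left(a \right)} = 7 - -4 = 7 + 4 = 11$)
$r{\left(T \right)} = 3$ ($r{\left(T \right)} = - (-1 - 2) = \left(-1\right) \left(-3\right) = 3$)
$z{\left(B \right)} = -16$ ($z{\left(B \right)} = -19 + 3 = -16$)
$\frac{1}{z{\left(t{\left(6,2 \right)} \right)}} = \frac{1}{-16} = - \frac{1}{16}$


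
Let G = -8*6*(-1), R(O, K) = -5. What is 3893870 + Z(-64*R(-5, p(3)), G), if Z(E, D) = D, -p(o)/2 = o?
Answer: 3893918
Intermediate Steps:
p(o) = -2*o
G = 48 (G = -48*(-1) = 48)
3893870 + Z(-64*R(-5, p(3)), G) = 3893870 + 48 = 3893918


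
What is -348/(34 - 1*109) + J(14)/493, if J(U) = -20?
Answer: 56688/12325 ≈ 4.5994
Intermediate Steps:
-348/(34 - 1*109) + J(14)/493 = -348/(34 - 1*109) - 20/493 = -348/(34 - 109) - 20*1/493 = -348/(-75) - 20/493 = -348*(-1/75) - 20/493 = 116/25 - 20/493 = 56688/12325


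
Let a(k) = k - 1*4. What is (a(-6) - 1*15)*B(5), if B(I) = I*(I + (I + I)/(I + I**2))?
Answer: -2000/3 ≈ -666.67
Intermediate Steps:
a(k) = -4 + k (a(k) = k - 4 = -4 + k)
B(I) = I*(I + 2*I/(I + I**2)) (B(I) = I*(I + (2*I)/(I + I**2)) = I*(I + 2*I/(I + I**2)))
(a(-6) - 1*15)*B(5) = ((-4 - 6) - 1*15)*(5*(2 + 5 + 5**2)/(1 + 5)) = (-10 - 15)*(5*(2 + 5 + 25)/6) = -125*32/6 = -25*80/3 = -2000/3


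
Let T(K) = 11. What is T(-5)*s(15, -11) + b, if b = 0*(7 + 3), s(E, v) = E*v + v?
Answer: -1936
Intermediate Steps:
s(E, v) = v + E*v
b = 0 (b = 0*10 = 0)
T(-5)*s(15, -11) + b = 11*(-11*(1 + 15)) + 0 = 11*(-11*16) + 0 = 11*(-176) + 0 = -1936 + 0 = -1936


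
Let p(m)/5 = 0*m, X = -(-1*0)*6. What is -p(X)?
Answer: 0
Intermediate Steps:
X = 0 (X = -0*6 = -1*0 = 0)
p(m) = 0 (p(m) = 5*(0*m) = 5*0 = 0)
-p(X) = -1*0 = 0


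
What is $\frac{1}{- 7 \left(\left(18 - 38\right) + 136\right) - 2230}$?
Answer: $- \frac{1}{3042} \approx -0.00032873$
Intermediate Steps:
$\frac{1}{- 7 \left(\left(18 - 38\right) + 136\right) - 2230} = \frac{1}{- 7 \left(-20 + 136\right) - 2230} = \frac{1}{\left(-7\right) 116 - 2230} = \frac{1}{-812 - 2230} = \frac{1}{-3042} = - \frac{1}{3042}$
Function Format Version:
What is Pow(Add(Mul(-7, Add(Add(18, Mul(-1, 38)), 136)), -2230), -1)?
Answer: Rational(-1, 3042) ≈ -0.00032873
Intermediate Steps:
Pow(Add(Mul(-7, Add(Add(18, Mul(-1, 38)), 136)), -2230), -1) = Pow(Add(Mul(-7, Add(Add(18, -38), 136)), -2230), -1) = Pow(Add(Mul(-7, Add(-20, 136)), -2230), -1) = Pow(Add(Mul(-7, 116), -2230), -1) = Pow(Add(-812, -2230), -1) = Pow(-3042, -1) = Rational(-1, 3042)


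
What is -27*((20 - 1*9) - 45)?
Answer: 918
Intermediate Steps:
-27*((20 - 1*9) - 45) = -27*((20 - 9) - 45) = -27*(11 - 45) = -27*(-34) = 918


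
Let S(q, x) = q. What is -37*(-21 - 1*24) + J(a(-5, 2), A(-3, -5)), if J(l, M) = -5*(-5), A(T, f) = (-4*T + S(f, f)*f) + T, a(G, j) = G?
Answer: 1690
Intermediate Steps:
A(T, f) = f² - 3*T (A(T, f) = (-4*T + f*f) + T = (-4*T + f²) + T = (f² - 4*T) + T = f² - 3*T)
J(l, M) = 25
-37*(-21 - 1*24) + J(a(-5, 2), A(-3, -5)) = -37*(-21 - 1*24) + 25 = -37*(-21 - 24) + 25 = -37*(-45) + 25 = 1665 + 25 = 1690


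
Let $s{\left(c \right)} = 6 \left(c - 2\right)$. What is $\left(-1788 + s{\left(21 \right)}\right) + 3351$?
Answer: $1677$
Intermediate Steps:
$s{\left(c \right)} = -12 + 6 c$ ($s{\left(c \right)} = 6 \left(-2 + c\right) = -12 + 6 c$)
$\left(-1788 + s{\left(21 \right)}\right) + 3351 = \left(-1788 + \left(-12 + 6 \cdot 21\right)\right) + 3351 = \left(-1788 + \left(-12 + 126\right)\right) + 3351 = \left(-1788 + 114\right) + 3351 = -1674 + 3351 = 1677$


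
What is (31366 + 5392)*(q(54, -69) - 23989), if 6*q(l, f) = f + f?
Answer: -882633096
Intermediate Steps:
q(l, f) = f/3 (q(l, f) = (f + f)/6 = (2*f)/6 = f/3)
(31366 + 5392)*(q(54, -69) - 23989) = (31366 + 5392)*((⅓)*(-69) - 23989) = 36758*(-23 - 23989) = 36758*(-24012) = -882633096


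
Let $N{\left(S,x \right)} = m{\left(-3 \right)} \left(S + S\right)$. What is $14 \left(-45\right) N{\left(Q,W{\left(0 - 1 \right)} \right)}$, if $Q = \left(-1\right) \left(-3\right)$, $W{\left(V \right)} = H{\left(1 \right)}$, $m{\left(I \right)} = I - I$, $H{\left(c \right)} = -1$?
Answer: $0$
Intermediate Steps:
$m{\left(I \right)} = 0$
$W{\left(V \right)} = -1$
$Q = 3$
$N{\left(S,x \right)} = 0$ ($N{\left(S,x \right)} = 0 \left(S + S\right) = 0 \cdot 2 S = 0$)
$14 \left(-45\right) N{\left(Q,W{\left(0 - 1 \right)} \right)} = 14 \left(-45\right) 0 = \left(-630\right) 0 = 0$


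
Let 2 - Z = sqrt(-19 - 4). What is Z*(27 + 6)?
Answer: 66 - 33*I*sqrt(23) ≈ 66.0 - 158.26*I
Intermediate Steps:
Z = 2 - I*sqrt(23) (Z = 2 - sqrt(-19 - 4) = 2 - sqrt(-23) = 2 - I*sqrt(23) ≈ 2.0 - 4.7958*I)
Z*(27 + 6) = (2 - I*sqrt(23))*(27 + 6) = (2 - I*sqrt(23))*33 = 66 - 33*I*sqrt(23)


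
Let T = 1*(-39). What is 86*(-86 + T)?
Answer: -10750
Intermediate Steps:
T = -39
86*(-86 + T) = 86*(-86 - 39) = 86*(-125) = -10750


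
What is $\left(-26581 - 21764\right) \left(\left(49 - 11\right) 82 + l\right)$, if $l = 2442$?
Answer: $-268701510$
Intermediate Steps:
$\left(-26581 - 21764\right) \left(\left(49 - 11\right) 82 + l\right) = \left(-26581 - 21764\right) \left(\left(49 - 11\right) 82 + 2442\right) = - 48345 \left(38 \cdot 82 + 2442\right) = - 48345 \left(3116 + 2442\right) = \left(-48345\right) 5558 = -268701510$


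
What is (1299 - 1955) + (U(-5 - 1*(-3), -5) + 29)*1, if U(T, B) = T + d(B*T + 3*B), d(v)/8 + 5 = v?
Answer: -709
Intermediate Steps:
d(v) = -40 + 8*v
U(T, B) = -40 + T + 24*B + 8*B*T (U(T, B) = T + (-40 + 8*(B*T + 3*B)) = T + (-40 + 8*(3*B + B*T)) = T + (-40 + (24*B + 8*B*T)) = T + (-40 + 24*B + 8*B*T) = -40 + T + 24*B + 8*B*T)
(1299 - 1955) + (U(-5 - 1*(-3), -5) + 29)*1 = (1299 - 1955) + ((-40 + (-5 - 1*(-3)) + 8*(-5)*(3 + (-5 - 1*(-3)))) + 29)*1 = -656 + ((-40 + (-5 + 3) + 8*(-5)*(3 + (-5 + 3))) + 29)*1 = -656 + ((-40 - 2 + 8*(-5)*(3 - 2)) + 29)*1 = -656 + ((-40 - 2 + 8*(-5)*1) + 29)*1 = -656 + ((-40 - 2 - 40) + 29)*1 = -656 + (-82 + 29)*1 = -656 - 53*1 = -656 - 53 = -709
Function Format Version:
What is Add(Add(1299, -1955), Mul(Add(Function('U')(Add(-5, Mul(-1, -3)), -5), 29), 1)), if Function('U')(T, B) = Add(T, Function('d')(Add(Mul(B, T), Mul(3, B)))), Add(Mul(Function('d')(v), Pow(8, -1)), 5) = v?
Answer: -709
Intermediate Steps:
Function('d')(v) = Add(-40, Mul(8, v))
Function('U')(T, B) = Add(-40, T, Mul(24, B), Mul(8, B, T)) (Function('U')(T, B) = Add(T, Add(-40, Mul(8, Add(Mul(B, T), Mul(3, B))))) = Add(T, Add(-40, Mul(8, Add(Mul(3, B), Mul(B, T))))) = Add(T, Add(-40, Add(Mul(24, B), Mul(8, B, T)))) = Add(T, Add(-40, Mul(24, B), Mul(8, B, T))) = Add(-40, T, Mul(24, B), Mul(8, B, T)))
Add(Add(1299, -1955), Mul(Add(Function('U')(Add(-5, Mul(-1, -3)), -5), 29), 1)) = Add(Add(1299, -1955), Mul(Add(Add(-40, Add(-5, Mul(-1, -3)), Mul(8, -5, Add(3, Add(-5, Mul(-1, -3))))), 29), 1)) = Add(-656, Mul(Add(Add(-40, Add(-5, 3), Mul(8, -5, Add(3, Add(-5, 3)))), 29), 1)) = Add(-656, Mul(Add(Add(-40, -2, Mul(8, -5, Add(3, -2))), 29), 1)) = Add(-656, Mul(Add(Add(-40, -2, Mul(8, -5, 1)), 29), 1)) = Add(-656, Mul(Add(Add(-40, -2, -40), 29), 1)) = Add(-656, Mul(Add(-82, 29), 1)) = Add(-656, Mul(-53, 1)) = Add(-656, -53) = -709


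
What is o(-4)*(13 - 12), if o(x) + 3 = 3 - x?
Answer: 4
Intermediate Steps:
o(x) = -x (o(x) = -3 + (3 - x) = -x)
o(-4)*(13 - 12) = (-1*(-4))*(13 - 12) = 4*1 = 4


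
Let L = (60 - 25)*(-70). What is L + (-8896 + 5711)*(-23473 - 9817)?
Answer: 106026200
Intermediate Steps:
L = -2450 (L = 35*(-70) = -2450)
L + (-8896 + 5711)*(-23473 - 9817) = -2450 + (-8896 + 5711)*(-23473 - 9817) = -2450 - 3185*(-33290) = -2450 + 106028650 = 106026200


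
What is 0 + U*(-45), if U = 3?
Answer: -135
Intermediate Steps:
0 + U*(-45) = 0 + 3*(-45) = 0 - 135 = -135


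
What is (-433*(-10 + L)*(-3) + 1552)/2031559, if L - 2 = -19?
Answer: -33521/2031559 ≈ -0.016500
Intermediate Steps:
L = -17 (L = 2 - 19 = -17)
(-433*(-10 + L)*(-3) + 1552)/2031559 = (-433*(-10 - 17)*(-3) + 1552)/2031559 = (-(-11691)*(-3) + 1552)*(1/2031559) = (-433*81 + 1552)*(1/2031559) = (-35073 + 1552)*(1/2031559) = -33521*1/2031559 = -33521/2031559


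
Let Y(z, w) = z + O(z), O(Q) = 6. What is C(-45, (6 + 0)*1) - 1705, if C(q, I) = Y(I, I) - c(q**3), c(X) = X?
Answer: 89432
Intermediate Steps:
Y(z, w) = 6 + z (Y(z, w) = z + 6 = 6 + z)
C(q, I) = 6 + I - q**3 (C(q, I) = (6 + I) - q**3 = 6 + I - q**3)
C(-45, (6 + 0)*1) - 1705 = (6 + (6 + 0)*1 - 1*(-45)**3) - 1705 = (6 + 6*1 - 1*(-91125)) - 1705 = (6 + 6 + 91125) - 1705 = 91137 - 1705 = 89432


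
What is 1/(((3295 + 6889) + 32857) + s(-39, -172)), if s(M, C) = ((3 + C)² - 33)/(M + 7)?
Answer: 2/84299 ≈ 2.3725e-5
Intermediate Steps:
s(M, C) = (-33 + (3 + C)²)/(7 + M)
1/(((3295 + 6889) + 32857) + s(-39, -172)) = 1/(((3295 + 6889) + 32857) + (-33 + (3 - 172)²)/(7 - 39)) = 1/((10184 + 32857) + (-33 + (-169)²)/(-32)) = 1/(43041 - (-33 + 28561)/32) = 1/(43041 - 1/32*28528) = 1/(43041 - 1783/2) = 1/(84299/2) = 2/84299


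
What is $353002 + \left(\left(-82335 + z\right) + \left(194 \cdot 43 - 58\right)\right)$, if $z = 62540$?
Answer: $341491$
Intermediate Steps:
$353002 + \left(\left(-82335 + z\right) + \left(194 \cdot 43 - 58\right)\right) = 353002 + \left(\left(-82335 + 62540\right) + \left(194 \cdot 43 - 58\right)\right) = 353002 + \left(-19795 + \left(8342 - 58\right)\right) = 353002 + \left(-19795 + 8284\right) = 353002 - 11511 = 341491$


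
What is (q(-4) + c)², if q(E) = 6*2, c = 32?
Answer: 1936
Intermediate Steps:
q(E) = 12
(q(-4) + c)² = (12 + 32)² = 44² = 1936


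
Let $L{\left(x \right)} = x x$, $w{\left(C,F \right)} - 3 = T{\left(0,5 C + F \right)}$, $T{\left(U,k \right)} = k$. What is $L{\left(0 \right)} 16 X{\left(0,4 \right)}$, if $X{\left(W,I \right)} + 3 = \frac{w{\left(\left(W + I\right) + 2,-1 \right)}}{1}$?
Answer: $0$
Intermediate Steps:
$w{\left(C,F \right)} = 3 + F + 5 C$ ($w{\left(C,F \right)} = 3 + \left(5 C + F\right) = 3 + \left(F + 5 C\right) = 3 + F + 5 C$)
$X{\left(W,I \right)} = 9 + 5 I + 5 W$ ($X{\left(W,I \right)} = -3 + \frac{3 - 1 + 5 \left(\left(W + I\right) + 2\right)}{1} = -3 + \left(3 - 1 + 5 \left(\left(I + W\right) + 2\right)\right) 1 = -3 + \left(3 - 1 + 5 \left(2 + I + W\right)\right) 1 = -3 + \left(3 - 1 + \left(10 + 5 I + 5 W\right)\right) 1 = -3 + \left(12 + 5 I + 5 W\right) 1 = -3 + \left(12 + 5 I + 5 W\right) = 9 + 5 I + 5 W$)
$L{\left(x \right)} = x^{2}$
$L{\left(0 \right)} 16 X{\left(0,4 \right)} = 0^{2} \cdot 16 \left(9 + 5 \cdot 4 + 5 \cdot 0\right) = 0 \cdot 16 \left(9 + 20 + 0\right) = 0 \cdot 29 = 0$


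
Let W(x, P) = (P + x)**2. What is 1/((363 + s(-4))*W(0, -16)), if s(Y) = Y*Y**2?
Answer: 1/76544 ≈ 1.3064e-5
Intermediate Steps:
s(Y) = Y**3
1/((363 + s(-4))*W(0, -16)) = 1/((363 + (-4)**3)*((-16 + 0)**2)) = 1/((363 - 64)*((-16)**2)) = 1/(299*256) = (1/299)*(1/256) = 1/76544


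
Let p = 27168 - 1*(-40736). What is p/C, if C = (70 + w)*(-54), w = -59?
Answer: -33952/297 ≈ -114.32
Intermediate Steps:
C = -594 (C = (70 - 59)*(-54) = 11*(-54) = -594)
p = 67904 (p = 27168 + 40736 = 67904)
p/C = 67904/(-594) = 67904*(-1/594) = -33952/297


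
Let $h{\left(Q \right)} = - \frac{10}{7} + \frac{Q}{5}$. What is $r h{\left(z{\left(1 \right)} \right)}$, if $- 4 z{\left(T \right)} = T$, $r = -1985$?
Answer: $\frac{82179}{28} \approx 2935.0$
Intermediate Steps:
$z{\left(T \right)} = - \frac{T}{4}$
$h{\left(Q \right)} = - \frac{10}{7} + \frac{Q}{5}$ ($h{\left(Q \right)} = \left(-10\right) \frac{1}{7} + Q \frac{1}{5} = - \frac{10}{7} + \frac{Q}{5}$)
$r h{\left(z{\left(1 \right)} \right)} = - 1985 \left(- \frac{10}{7} + \frac{\left(- \frac{1}{4}\right) 1}{5}\right) = - 1985 \left(- \frac{10}{7} + \frac{1}{5} \left(- \frac{1}{4}\right)\right) = - 1985 \left(- \frac{10}{7} - \frac{1}{20}\right) = \left(-1985\right) \left(- \frac{207}{140}\right) = \frac{82179}{28}$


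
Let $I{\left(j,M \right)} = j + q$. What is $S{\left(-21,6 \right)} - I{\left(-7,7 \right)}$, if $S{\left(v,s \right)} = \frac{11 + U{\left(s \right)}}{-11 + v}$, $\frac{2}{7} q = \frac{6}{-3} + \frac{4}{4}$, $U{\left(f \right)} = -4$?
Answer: $\frac{329}{32} \approx 10.281$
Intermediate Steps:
$q = - \frac{7}{2}$ ($q = \frac{7 \left(\frac{6}{-3} + \frac{4}{4}\right)}{2} = \frac{7 \left(6 \left(- \frac{1}{3}\right) + 4 \cdot \frac{1}{4}\right)}{2} = \frac{7 \left(-2 + 1\right)}{2} = \frac{7}{2} \left(-1\right) = - \frac{7}{2} \approx -3.5$)
$I{\left(j,M \right)} = - \frac{7}{2} + j$ ($I{\left(j,M \right)} = j - \frac{7}{2} = - \frac{7}{2} + j$)
$S{\left(v,s \right)} = \frac{7}{-11 + v}$ ($S{\left(v,s \right)} = \frac{11 - 4}{-11 + v} = \frac{7}{-11 + v}$)
$S{\left(-21,6 \right)} - I{\left(-7,7 \right)} = \frac{7}{-11 - 21} - \left(- \frac{7}{2} - 7\right) = \frac{7}{-32} - - \frac{21}{2} = 7 \left(- \frac{1}{32}\right) + \frac{21}{2} = - \frac{7}{32} + \frac{21}{2} = \frac{329}{32}$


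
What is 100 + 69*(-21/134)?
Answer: 11951/134 ≈ 89.187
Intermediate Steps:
100 + 69*(-21/134) = 100 - 1449/134 = 11951/134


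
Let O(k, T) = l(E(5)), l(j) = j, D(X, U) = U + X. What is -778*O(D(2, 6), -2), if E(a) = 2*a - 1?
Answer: -7002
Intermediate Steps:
E(a) = -1 + 2*a
O(k, T) = 9 (O(k, T) = -1 + 2*5 = -1 + 10 = 9)
-778*O(D(2, 6), -2) = -778*9 = -7002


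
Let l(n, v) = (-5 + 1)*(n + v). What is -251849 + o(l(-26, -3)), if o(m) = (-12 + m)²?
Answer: -241033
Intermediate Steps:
l(n, v) = -4*n - 4*v (l(n, v) = -4*(n + v) = -4*n - 4*v)
-251849 + o(l(-26, -3)) = -251849 + (-12 + (-4*(-26) - 4*(-3)))² = -251849 + (-12 + (104 + 12))² = -251849 + (-12 + 116)² = -251849 + 104² = -251849 + 10816 = -241033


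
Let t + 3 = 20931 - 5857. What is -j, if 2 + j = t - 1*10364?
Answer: -4705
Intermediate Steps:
t = 15071 (t = -3 + (20931 - 5857) = -3 + 15074 = 15071)
j = 4705 (j = -2 + (15071 - 1*10364) = -2 + (15071 - 10364) = -2 + 4707 = 4705)
-j = -1*4705 = -4705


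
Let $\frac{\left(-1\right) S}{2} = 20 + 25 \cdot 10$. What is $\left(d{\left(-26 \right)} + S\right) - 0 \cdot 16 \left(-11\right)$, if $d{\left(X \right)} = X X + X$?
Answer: $110$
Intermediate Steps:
$d{\left(X \right)} = X + X^{2}$ ($d{\left(X \right)} = X^{2} + X = X + X^{2}$)
$S = -540$ ($S = - 2 \left(20 + 25 \cdot 10\right) = - 2 \left(20 + 250\right) = \left(-2\right) 270 = -540$)
$\left(d{\left(-26 \right)} + S\right) - 0 \cdot 16 \left(-11\right) = \left(- 26 \left(1 - 26\right) - 540\right) - 0 \cdot 16 \left(-11\right) = \left(\left(-26\right) \left(-25\right) - 540\right) - 0 \left(-11\right) = \left(650 - 540\right) - 0 = 110 + 0 = 110$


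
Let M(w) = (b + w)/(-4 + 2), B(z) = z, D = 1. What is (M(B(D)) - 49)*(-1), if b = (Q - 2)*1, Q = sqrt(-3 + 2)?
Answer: 97/2 + I/2 ≈ 48.5 + 0.5*I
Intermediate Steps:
Q = I (Q = sqrt(-1) = I ≈ 1.0*I)
b = -2 + I (b = (I - 2)*1 = (-2 + I)*1 = -2 + I ≈ -2.0 + 1.0*I)
M(w) = 1 - I/2 - w/2 (M(w) = ((-2 + I) + w)/(-4 + 2) = (-2 + I + w)/(-2) = (-2 + I + w)*(-1/2) = 1 - I/2 - w/2)
(M(B(D)) - 49)*(-1) = ((1 - I/2 - 1/2*1) - 49)*(-1) = ((1 - I/2 - 1/2) - 49)*(-1) = ((1/2 - I/2) - 49)*(-1) = (-97/2 - I/2)*(-1) = 97/2 + I/2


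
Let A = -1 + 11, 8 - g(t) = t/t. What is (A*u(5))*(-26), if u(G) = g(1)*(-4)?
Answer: 7280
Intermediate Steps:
g(t) = 7 (g(t) = 8 - t/t = 8 - 1*1 = 8 - 1 = 7)
A = 10
u(G) = -28 (u(G) = 7*(-4) = -28)
(A*u(5))*(-26) = (10*(-28))*(-26) = -280*(-26) = 7280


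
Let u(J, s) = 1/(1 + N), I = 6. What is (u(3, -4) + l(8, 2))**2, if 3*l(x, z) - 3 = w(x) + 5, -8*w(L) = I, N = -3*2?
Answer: 17689/3600 ≈ 4.9136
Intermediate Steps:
N = -6
u(J, s) = -1/5 (u(J, s) = 1/(1 - 6) = 1/(-5) = -1/5)
w(L) = -3/4 (w(L) = -1/8*6 = -3/4)
l(x, z) = 29/12 (l(x, z) = 1 + (-3/4 + 5)/3 = 1 + (1/3)*(17/4) = 1 + 17/12 = 29/12)
(u(3, -4) + l(8, 2))**2 = (-1/5 + 29/12)**2 = (133/60)**2 = 17689/3600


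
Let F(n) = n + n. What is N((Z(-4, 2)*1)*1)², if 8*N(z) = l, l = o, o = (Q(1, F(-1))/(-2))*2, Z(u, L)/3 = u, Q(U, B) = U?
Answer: 1/64 ≈ 0.015625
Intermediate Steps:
F(n) = 2*n
Z(u, L) = 3*u
o = -1 (o = (1/(-2))*2 = (1*(-½))*2 = -½*2 = -1)
l = -1
N(z) = -⅛ (N(z) = (⅛)*(-1) = -⅛)
N((Z(-4, 2)*1)*1)² = (-⅛)² = 1/64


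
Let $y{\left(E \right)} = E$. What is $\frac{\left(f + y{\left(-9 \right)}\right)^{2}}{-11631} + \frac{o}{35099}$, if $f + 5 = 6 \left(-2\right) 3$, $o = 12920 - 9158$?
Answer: $- \frac{43991678}{408236469} \approx -0.10776$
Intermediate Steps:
$o = 3762$
$f = -41$ ($f = -5 + 6 \left(-2\right) 3 = -5 - 36 = -41$)
$\frac{\left(f + y{\left(-9 \right)}\right)^{2}}{-11631} + \frac{o}{35099} = \frac{\left(-41 - 9\right)^{2}}{-11631} + \frac{3762}{35099} = \left(-50\right)^{2} \left(- \frac{1}{11631}\right) + 3762 \cdot \frac{1}{35099} = 2500 \left(- \frac{1}{11631}\right) + \frac{3762}{35099} = - \frac{2500}{11631} + \frac{3762}{35099} = - \frac{43991678}{408236469}$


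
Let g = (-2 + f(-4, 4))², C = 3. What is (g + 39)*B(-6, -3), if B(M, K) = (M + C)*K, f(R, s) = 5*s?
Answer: 3267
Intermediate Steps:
B(M, K) = K*(3 + M) (B(M, K) = (M + 3)*K = (3 + M)*K = K*(3 + M))
g = 324 (g = (-2 + 5*4)² = (-2 + 20)² = 18² = 324)
(g + 39)*B(-6, -3) = (324 + 39)*(-3*(3 - 6)) = 363*(-3*(-3)) = 363*9 = 3267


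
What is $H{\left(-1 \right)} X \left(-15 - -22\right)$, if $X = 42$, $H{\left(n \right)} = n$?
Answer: $-294$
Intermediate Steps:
$H{\left(-1 \right)} X \left(-15 - -22\right) = \left(-1\right) 42 \left(-15 - -22\right) = - 42 \left(-15 + 22\right) = \left(-42\right) 7 = -294$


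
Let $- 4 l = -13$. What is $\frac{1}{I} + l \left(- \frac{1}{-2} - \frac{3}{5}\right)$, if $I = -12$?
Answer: $- \frac{49}{120} \approx -0.40833$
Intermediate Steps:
$l = \frac{13}{4}$ ($l = \left(- \frac{1}{4}\right) \left(-13\right) = \frac{13}{4} \approx 3.25$)
$\frac{1}{I} + l \left(- \frac{1}{-2} - \frac{3}{5}\right) = \frac{1}{-12} + \frac{13 \left(- \frac{1}{-2} - \frac{3}{5}\right)}{4} = - \frac{1}{12} + \frac{13 \left(\left(-1\right) \left(- \frac{1}{2}\right) - \frac{3}{5}\right)}{4} = - \frac{1}{12} + \frac{13 \left(\frac{1}{2} - \frac{3}{5}\right)}{4} = - \frac{1}{12} + \frac{13}{4} \left(- \frac{1}{10}\right) = - \frac{1}{12} - \frac{13}{40} = - \frac{49}{120}$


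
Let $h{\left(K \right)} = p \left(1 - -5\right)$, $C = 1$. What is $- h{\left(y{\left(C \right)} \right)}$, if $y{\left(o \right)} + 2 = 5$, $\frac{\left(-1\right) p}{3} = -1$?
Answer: $-18$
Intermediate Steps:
$p = 3$ ($p = \left(-3\right) \left(-1\right) = 3$)
$y{\left(o \right)} = 3$ ($y{\left(o \right)} = -2 + 5 = 3$)
$h{\left(K \right)} = 18$ ($h{\left(K \right)} = 3 \left(1 - -5\right) = 3 \left(1 + 5\right) = 3 \cdot 6 = 18$)
$- h{\left(y{\left(C \right)} \right)} = \left(-1\right) 18 = -18$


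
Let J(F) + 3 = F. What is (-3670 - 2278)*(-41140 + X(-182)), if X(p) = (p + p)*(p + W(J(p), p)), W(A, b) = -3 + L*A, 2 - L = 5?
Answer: 1045777360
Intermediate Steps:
L = -3 (L = 2 - 1*5 = 2 - 5 = -3)
J(F) = -3 + F
W(A, b) = -3 - 3*A
X(p) = 2*p*(6 - 2*p) (X(p) = (p + p)*(p + (-3 - 3*(-3 + p))) = (2*p)*(p + (-3 + (9 - 3*p))) = (2*p)*(p + (6 - 3*p)) = (2*p)*(6 - 2*p) = 2*p*(6 - 2*p))
(-3670 - 2278)*(-41140 + X(-182)) = (-3670 - 2278)*(-41140 + 4*(-182)*(3 - 1*(-182))) = -5948*(-41140 + 4*(-182)*(3 + 182)) = -5948*(-41140 + 4*(-182)*185) = -5948*(-41140 - 134680) = -5948*(-175820) = 1045777360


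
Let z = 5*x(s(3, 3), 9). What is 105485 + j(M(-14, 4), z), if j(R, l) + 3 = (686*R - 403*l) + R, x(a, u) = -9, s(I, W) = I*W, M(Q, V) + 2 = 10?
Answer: 129113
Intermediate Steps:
M(Q, V) = 8 (M(Q, V) = -2 + 10 = 8)
z = -45 (z = 5*(-9) = -45)
j(R, l) = -3 - 403*l + 687*R (j(R, l) = -3 + ((686*R - 403*l) + R) = -3 + ((-403*l + 686*R) + R) = -3 + (-403*l + 687*R) = -3 - 403*l + 687*R)
105485 + j(M(-14, 4), z) = 105485 + (-3 - 403*(-45) + 687*8) = 105485 + (-3 + 18135 + 5496) = 105485 + 23628 = 129113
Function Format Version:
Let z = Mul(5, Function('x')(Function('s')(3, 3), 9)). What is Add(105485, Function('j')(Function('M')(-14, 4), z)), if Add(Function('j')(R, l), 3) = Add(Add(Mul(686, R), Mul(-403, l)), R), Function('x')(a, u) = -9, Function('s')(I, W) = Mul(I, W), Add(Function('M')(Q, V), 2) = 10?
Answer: 129113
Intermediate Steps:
Function('M')(Q, V) = 8 (Function('M')(Q, V) = Add(-2, 10) = 8)
z = -45 (z = Mul(5, -9) = -45)
Function('j')(R, l) = Add(-3, Mul(-403, l), Mul(687, R)) (Function('j')(R, l) = Add(-3, Add(Add(Mul(686, R), Mul(-403, l)), R)) = Add(-3, Add(Add(Mul(-403, l), Mul(686, R)), R)) = Add(-3, Add(Mul(-403, l), Mul(687, R))) = Add(-3, Mul(-403, l), Mul(687, R)))
Add(105485, Function('j')(Function('M')(-14, 4), z)) = Add(105485, Add(-3, Mul(-403, -45), Mul(687, 8))) = Add(105485, Add(-3, 18135, 5496)) = Add(105485, 23628) = 129113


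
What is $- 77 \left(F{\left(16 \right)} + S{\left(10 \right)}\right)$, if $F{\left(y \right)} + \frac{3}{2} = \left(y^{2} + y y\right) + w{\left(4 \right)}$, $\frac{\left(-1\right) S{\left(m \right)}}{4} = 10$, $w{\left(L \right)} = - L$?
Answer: $- \frac{71841}{2} \approx -35921.0$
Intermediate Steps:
$S{\left(m \right)} = -40$ ($S{\left(m \right)} = \left(-4\right) 10 = -40$)
$F{\left(y \right)} = - \frac{11}{2} + 2 y^{2}$ ($F{\left(y \right)} = - \frac{3}{2} - \left(4 - y^{2} - y y\right) = - \frac{3}{2} + \left(\left(y^{2} + y^{2}\right) - 4\right) = - \frac{3}{2} + \left(2 y^{2} - 4\right) = - \frac{3}{2} + \left(-4 + 2 y^{2}\right) = - \frac{11}{2} + 2 y^{2}$)
$- 77 \left(F{\left(16 \right)} + S{\left(10 \right)}\right) = - 77 \left(\left(- \frac{11}{2} + 2 \cdot 16^{2}\right) - 40\right) = - 77 \left(\left(- \frac{11}{2} + 2 \cdot 256\right) - 40\right) = - 77 \left(\left(- \frac{11}{2} + 512\right) - 40\right) = - 77 \left(\frac{1013}{2} - 40\right) = \left(-77\right) \frac{933}{2} = - \frac{71841}{2}$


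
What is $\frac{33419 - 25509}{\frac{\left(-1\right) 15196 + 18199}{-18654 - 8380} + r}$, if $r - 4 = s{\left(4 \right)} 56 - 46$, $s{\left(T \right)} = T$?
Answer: $\frac{6109684}{140491} \approx 43.488$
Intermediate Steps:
$r = 182$ ($r = 4 + \left(4 \cdot 56 - 46\right) = 4 + \left(224 - 46\right) = 4 + 178 = 182$)
$\frac{33419 - 25509}{\frac{\left(-1\right) 15196 + 18199}{-18654 - 8380} + r} = \frac{33419 - 25509}{\frac{\left(-1\right) 15196 + 18199}{-18654 - 8380} + 182} = \frac{7910}{\frac{-15196 + 18199}{-27034} + 182} = \frac{7910}{3003 \left(- \frac{1}{27034}\right) + 182} = \frac{7910}{- \frac{429}{3862} + 182} = \frac{7910}{\frac{702455}{3862}} = 7910 \cdot \frac{3862}{702455} = \frac{6109684}{140491}$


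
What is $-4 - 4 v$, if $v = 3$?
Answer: $-16$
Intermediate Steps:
$-4 - 4 v = -4 - 12 = -16$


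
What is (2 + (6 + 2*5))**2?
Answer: 324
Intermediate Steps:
(2 + (6 + 2*5))**2 = (2 + (6 + 10))**2 = (2 + 16)**2 = 18**2 = 324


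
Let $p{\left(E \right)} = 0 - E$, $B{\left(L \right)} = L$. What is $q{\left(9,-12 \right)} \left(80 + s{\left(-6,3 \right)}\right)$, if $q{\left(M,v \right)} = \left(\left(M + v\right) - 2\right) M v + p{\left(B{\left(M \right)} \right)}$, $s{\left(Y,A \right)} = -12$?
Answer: $36108$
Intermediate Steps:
$p{\left(E \right)} = - E$
$q{\left(M,v \right)} = - M + M v \left(-2 + M + v\right)$ ($q{\left(M,v \right)} = \left(\left(M + v\right) - 2\right) M v - M = \left(-2 + M + v\right) M v - M = M \left(-2 + M + v\right) v - M = M v \left(-2 + M + v\right) - M = - M + M v \left(-2 + M + v\right)$)
$q{\left(9,-12 \right)} \left(80 + s{\left(-6,3 \right)}\right) = 9 \left(-1 + \left(-12\right)^{2} - -24 + 9 \left(-12\right)\right) \left(80 - 12\right) = 9 \left(-1 + 144 + 24 - 108\right) 68 = 9 \cdot 59 \cdot 68 = 531 \cdot 68 = 36108$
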